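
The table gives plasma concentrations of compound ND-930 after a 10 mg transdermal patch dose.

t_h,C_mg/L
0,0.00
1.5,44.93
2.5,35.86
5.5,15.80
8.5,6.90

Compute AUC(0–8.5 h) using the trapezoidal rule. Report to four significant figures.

Trapezoidal AUC_0→8.5:
  [0→1.5]: (0.00+44.93)/2 × 1.5 = 33.6975
  [1.5→2.5]: (44.93+35.86)/2 × 1 = 40.395
  [2.5→5.5]: (35.86+15.80)/2 × 3 = 77.49
  [5.5→8.5]: (15.80+6.90)/2 × 3 = 34.05
  Sum = 185.6325 mg/L·h

AUC = 185.6 mg/L·h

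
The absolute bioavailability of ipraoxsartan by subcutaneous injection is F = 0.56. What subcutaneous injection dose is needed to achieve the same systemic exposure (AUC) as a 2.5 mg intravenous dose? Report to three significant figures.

D_subcutaneous = 4.46 mg

For equal systemic exposure: F × D_ev = D_iv
D_ev = D_iv / F = 2.5 / 0.56 = 4.46429 mg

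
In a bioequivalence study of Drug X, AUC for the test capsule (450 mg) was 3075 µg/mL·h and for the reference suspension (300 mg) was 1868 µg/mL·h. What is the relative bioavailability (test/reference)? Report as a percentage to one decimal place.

F_rel = 109.7%

F_rel = (AUC_test/D_test) / (AUC_ref/D_ref)
      = (3075/450) / (1868/300)
      = 6.83333 / 6.22667 = 1.0974 = 109.74%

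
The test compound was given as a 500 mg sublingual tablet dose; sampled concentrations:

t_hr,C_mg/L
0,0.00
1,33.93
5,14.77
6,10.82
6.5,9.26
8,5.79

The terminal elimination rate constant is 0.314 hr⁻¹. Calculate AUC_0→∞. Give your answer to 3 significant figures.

AUC = 162 mg/L·hr

Trapezoidal AUC_0→8:
  [0→1]: (0.00+33.93)/2 × 1 = 16.965
  [1→5]: (33.93+14.77)/2 × 4 = 97.4
  [5→6]: (14.77+10.82)/2 × 1 = 12.795
  [6→6.5]: (10.82+9.26)/2 × 0.5 = 5.02
  [6.5→8]: (9.26+5.79)/2 × 1.5 = 11.2875
  Sum = 143.4675 mg/L·hr
Extrapolated tail: C_last / k_e = 5.79 / 0.314 = 18.439
AUC_0→∞ = 143.4675 + 18.439 = 161.9065 mg/L·hr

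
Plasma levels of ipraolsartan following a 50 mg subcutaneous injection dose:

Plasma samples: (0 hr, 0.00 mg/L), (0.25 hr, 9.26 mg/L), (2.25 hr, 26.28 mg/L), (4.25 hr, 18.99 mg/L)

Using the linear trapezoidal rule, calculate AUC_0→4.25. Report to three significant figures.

Trapezoidal AUC_0→4.25:
  [0→0.25]: (0.00+9.26)/2 × 0.25 = 1.1575
  [0.25→2.25]: (9.26+26.28)/2 × 2 = 35.54
  [2.25→4.25]: (26.28+18.99)/2 × 2 = 45.27
  Sum = 81.9675 mg/L·hr

AUC = 82.0 mg/L·hr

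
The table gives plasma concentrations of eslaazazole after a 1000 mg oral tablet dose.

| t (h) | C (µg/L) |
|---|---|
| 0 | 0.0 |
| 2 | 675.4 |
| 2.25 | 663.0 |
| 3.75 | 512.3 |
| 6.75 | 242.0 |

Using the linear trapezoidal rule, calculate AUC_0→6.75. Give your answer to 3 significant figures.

Trapezoidal AUC_0→6.75:
  [0→2]: (0.0+675.4)/2 × 2 = 675.4
  [2→2.25]: (675.4+663.0)/2 × 0.25 = 167.3
  [2.25→3.75]: (663.0+512.3)/2 × 1.5 = 881.475
  [3.75→6.75]: (512.3+242.0)/2 × 3 = 1131.45
  Sum = 2855.625 µg/L·h

AUC = 2860 µg/L·h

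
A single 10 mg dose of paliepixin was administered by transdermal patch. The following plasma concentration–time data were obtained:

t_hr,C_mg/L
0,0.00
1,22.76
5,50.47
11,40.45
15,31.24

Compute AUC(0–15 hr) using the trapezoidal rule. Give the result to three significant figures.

Trapezoidal AUC_0→15:
  [0→1]: (0.00+22.76)/2 × 1 = 11.38
  [1→5]: (22.76+50.47)/2 × 4 = 146.46
  [5→11]: (50.47+40.45)/2 × 6 = 272.76
  [11→15]: (40.45+31.24)/2 × 4 = 143.38
  Sum = 573.98 mg/L·hr

AUC = 574 mg/L·hr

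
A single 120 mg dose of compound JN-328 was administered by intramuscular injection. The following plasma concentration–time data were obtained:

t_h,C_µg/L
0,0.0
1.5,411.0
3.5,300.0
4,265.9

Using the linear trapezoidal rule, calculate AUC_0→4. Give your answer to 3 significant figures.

AUC = 1160 µg/L·h

Trapezoidal AUC_0→4:
  [0→1.5]: (0.0+411.0)/2 × 1.5 = 308.25
  [1.5→3.5]: (411.0+300.0)/2 × 2 = 711.0
  [3.5→4]: (300.0+265.9)/2 × 0.5 = 141.475
  Sum = 1160.725 µg/L·h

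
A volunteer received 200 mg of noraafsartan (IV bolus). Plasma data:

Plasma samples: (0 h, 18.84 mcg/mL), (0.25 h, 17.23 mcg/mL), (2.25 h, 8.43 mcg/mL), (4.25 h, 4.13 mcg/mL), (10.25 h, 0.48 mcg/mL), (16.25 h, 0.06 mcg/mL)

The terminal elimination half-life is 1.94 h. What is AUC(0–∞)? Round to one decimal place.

Trapezoidal AUC_0→16.25:
  [0→0.25]: (18.84+17.23)/2 × 0.25 = 4.50875
  [0.25→2.25]: (17.23+8.43)/2 × 2 = 25.66
  [2.25→4.25]: (8.43+4.13)/2 × 2 = 12.56
  [4.25→10.25]: (4.13+0.48)/2 × 6 = 13.83
  [10.25→16.25]: (0.48+0.06)/2 × 6 = 1.62
  Sum = 58.17875 mcg/mL·h
k_e = ln2 / t½ = 0.693147 / 1.94 = 0.3573 h^-1
Extrapolated tail: C_last / k_e = 0.06 / 0.3573 = 0.168
AUC_0→∞ = 58.17875 + 0.168 = 58.34675 mcg/mL·h

AUC = 58.3 mcg/mL·h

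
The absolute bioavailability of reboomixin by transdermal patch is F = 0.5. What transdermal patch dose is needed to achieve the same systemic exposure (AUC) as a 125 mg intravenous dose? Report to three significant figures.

For equal systemic exposure: F × D_ev = D_iv
D_ev = D_iv / F = 125 / 0.5 = 250 mg

D_transdermal = 250 mg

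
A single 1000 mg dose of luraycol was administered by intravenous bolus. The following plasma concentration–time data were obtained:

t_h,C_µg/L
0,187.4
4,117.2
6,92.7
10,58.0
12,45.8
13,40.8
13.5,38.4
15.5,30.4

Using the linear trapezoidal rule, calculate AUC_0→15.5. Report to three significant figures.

Trapezoidal AUC_0→15.5:
  [0→4]: (187.4+117.2)/2 × 4 = 609.2
  [4→6]: (117.2+92.7)/2 × 2 = 209.9
  [6→10]: (92.7+58.0)/2 × 4 = 301.4
  [10→12]: (58.0+45.8)/2 × 2 = 103.8
  [12→13]: (45.8+40.8)/2 × 1 = 43.3
  [13→13.5]: (40.8+38.4)/2 × 0.5 = 19.8
  [13.5→15.5]: (38.4+30.4)/2 × 2 = 68.8
  Sum = 1356.2 µg/L·h

AUC = 1360 µg/L·h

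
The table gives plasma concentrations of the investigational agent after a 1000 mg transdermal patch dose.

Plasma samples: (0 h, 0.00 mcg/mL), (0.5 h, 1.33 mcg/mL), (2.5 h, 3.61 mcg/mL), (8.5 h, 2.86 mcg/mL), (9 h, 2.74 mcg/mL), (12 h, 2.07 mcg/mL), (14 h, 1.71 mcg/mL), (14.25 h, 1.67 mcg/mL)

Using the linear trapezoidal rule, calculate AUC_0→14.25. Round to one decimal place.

AUC = 37.5 mcg/mL·h

Trapezoidal AUC_0→14.25:
  [0→0.5]: (0.00+1.33)/2 × 0.5 = 0.3325
  [0.5→2.5]: (1.33+3.61)/2 × 2 = 4.94
  [2.5→8.5]: (3.61+2.86)/2 × 6 = 19.41
  [8.5→9]: (2.86+2.74)/2 × 0.5 = 1.4
  [9→12]: (2.74+2.07)/2 × 3 = 7.215
  [12→14]: (2.07+1.71)/2 × 2 = 3.78
  [14→14.25]: (1.71+1.67)/2 × 0.25 = 0.4225
  Sum = 37.5 mcg/mL·h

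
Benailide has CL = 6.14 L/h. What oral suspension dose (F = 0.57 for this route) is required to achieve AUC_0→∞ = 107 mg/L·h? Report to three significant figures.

Dose = CL × AUC_0→∞ / F
     = 6.14 × 107 / 0.57 = 1152.6 mg

Dose = 1150 mg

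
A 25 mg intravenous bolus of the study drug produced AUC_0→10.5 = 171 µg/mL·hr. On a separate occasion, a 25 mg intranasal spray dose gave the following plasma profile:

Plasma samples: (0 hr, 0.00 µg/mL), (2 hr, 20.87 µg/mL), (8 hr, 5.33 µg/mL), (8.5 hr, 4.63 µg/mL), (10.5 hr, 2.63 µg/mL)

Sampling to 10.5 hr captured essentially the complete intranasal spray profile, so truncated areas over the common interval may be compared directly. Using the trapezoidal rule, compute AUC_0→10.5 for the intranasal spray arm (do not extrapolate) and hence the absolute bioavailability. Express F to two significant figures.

Trapezoidal AUC_0→10.5 (intranasal spray):
  [0→2]: (0.00+20.87)/2 × 2 = 20.87
  [2→8]: (20.87+5.33)/2 × 6 = 78.6
  [8→8.5]: (5.33+4.63)/2 × 0.5 = 2.49
  [8.5→10.5]: (4.63+2.63)/2 × 2 = 7.26
  Sum = 109.22 µg/mL·hr
F = (AUC_ev/D_ev)/(AUC_iv/D_iv) = (109.22/25)/(171/25) = 4.3688/6.84 = 0.6387

F = 0.64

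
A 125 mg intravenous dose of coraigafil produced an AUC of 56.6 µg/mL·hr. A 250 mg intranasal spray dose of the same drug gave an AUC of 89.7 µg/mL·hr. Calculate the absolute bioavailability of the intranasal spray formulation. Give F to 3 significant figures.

F = (AUC_ev / D_ev) / (AUC_iv / D_iv)
  = (89.7/250) / (56.6/125)
  = 0.3588 / 0.4528 = 0.7924

F = 0.792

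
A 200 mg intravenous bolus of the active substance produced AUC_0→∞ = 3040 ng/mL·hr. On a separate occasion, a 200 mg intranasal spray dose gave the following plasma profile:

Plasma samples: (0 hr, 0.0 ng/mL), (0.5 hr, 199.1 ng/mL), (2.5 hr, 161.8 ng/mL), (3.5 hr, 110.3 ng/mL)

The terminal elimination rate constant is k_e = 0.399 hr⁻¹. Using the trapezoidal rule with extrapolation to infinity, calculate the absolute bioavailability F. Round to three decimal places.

F = 0.271

Trapezoidal AUC_0→3.5 (intranasal spray):
  [0→0.5]: (0.0+199.1)/2 × 0.5 = 49.775
  [0.5→2.5]: (199.1+161.8)/2 × 2 = 360.9
  [2.5→3.5]: (161.8+110.3)/2 × 1 = 136.05
  Sum = 546.725 ng/mL·hr
Tail: C_last/k_e = 110.3/0.399 = 276.441
AUC_0→∞ (intranasal spray) = 546.725 + 276.441 = 823.166 ng/mL·hr
F = (AUC_ev/D_ev)/(AUC_iv/D_iv) = (823.166/200)/(3040/200) = 4.11583/15.2 = 0.2708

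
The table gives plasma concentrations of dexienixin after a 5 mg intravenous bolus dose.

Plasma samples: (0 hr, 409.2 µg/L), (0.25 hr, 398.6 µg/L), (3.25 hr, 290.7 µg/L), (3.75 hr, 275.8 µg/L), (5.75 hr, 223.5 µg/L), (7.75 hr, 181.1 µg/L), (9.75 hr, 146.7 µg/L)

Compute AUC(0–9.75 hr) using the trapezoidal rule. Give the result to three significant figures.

Trapezoidal AUC_0→9.75:
  [0→0.25]: (409.2+398.6)/2 × 0.25 = 100.975
  [0.25→3.25]: (398.6+290.7)/2 × 3 = 1033.95
  [3.25→3.75]: (290.7+275.8)/2 × 0.5 = 141.625
  [3.75→5.75]: (275.8+223.5)/2 × 2 = 499.3
  [5.75→7.75]: (223.5+181.1)/2 × 2 = 404.6
  [7.75→9.75]: (181.1+146.7)/2 × 2 = 327.8
  Sum = 2508.25 µg/L·hr

AUC = 2510 µg/L·hr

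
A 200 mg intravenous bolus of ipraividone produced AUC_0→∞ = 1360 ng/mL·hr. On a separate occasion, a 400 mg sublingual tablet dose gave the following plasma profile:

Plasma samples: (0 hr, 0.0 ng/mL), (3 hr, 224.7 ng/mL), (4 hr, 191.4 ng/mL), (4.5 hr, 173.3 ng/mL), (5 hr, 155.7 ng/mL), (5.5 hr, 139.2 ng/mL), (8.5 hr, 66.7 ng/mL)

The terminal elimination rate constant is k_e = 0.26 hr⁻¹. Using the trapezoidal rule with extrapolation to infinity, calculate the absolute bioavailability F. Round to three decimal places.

F = 0.499

Trapezoidal AUC_0→8.5 (sublingual tablet):
  [0→3]: (0.0+224.7)/2 × 3 = 337.05
  [3→4]: (224.7+191.4)/2 × 1 = 208.05
  [4→4.5]: (191.4+173.3)/2 × 0.5 = 91.175
  [4.5→5]: (173.3+155.7)/2 × 0.5 = 82.25
  [5→5.5]: (155.7+139.2)/2 × 0.5 = 73.725
  [5.5→8.5]: (139.2+66.7)/2 × 3 = 308.85
  Sum = 1101.1 ng/mL·hr
Tail: C_last/k_e = 66.7/0.26 = 256.538
AUC_0→∞ (sublingual tablet) = 1101.1 + 256.538 = 1357.638 ng/mL·hr
F = (AUC_ev/D_ev)/(AUC_iv/D_iv) = (1357.638/400)/(1360/200) = 3.394095/6.8 = 0.4991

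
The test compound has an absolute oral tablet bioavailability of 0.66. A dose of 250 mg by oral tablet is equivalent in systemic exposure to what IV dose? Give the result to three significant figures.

D_iv = 165 mg

Systemic exposure from an extravascular dose = F × D_ev, so the equivalent IV dose is F × D_ev.
D_iv = F × D_ev = 0.66 × 250 = 165 mg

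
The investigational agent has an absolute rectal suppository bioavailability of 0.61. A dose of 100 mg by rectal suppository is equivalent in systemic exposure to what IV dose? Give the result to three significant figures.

D_iv = 61.0 mg

Systemic exposure from an extravascular dose = F × D_ev, so the equivalent IV dose is F × D_ev.
D_iv = F × D_ev = 0.61 × 100 = 61 mg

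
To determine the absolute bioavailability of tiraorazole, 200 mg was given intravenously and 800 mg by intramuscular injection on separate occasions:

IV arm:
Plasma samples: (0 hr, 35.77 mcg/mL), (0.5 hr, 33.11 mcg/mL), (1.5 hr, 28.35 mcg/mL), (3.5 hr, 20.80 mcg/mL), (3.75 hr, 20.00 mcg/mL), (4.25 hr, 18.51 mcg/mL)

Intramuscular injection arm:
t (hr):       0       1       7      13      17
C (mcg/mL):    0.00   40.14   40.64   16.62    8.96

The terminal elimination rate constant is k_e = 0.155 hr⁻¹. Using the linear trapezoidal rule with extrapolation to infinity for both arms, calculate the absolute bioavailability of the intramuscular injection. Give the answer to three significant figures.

Trapezoidal AUC_0→4.25 (IV):
  [0→0.5]: (35.77+33.11)/2 × 0.5 = 17.22
  [0.5→1.5]: (33.11+28.35)/2 × 1 = 30.73
  [1.5→3.5]: (28.35+20.80)/2 × 2 = 49.15
  [3.5→3.75]: (20.80+20.00)/2 × 0.25 = 5.1
  [3.75→4.25]: (20.00+18.51)/2 × 0.5 = 9.6275
  Sum = 111.8275 mcg/mL·hr
IV tail: 18.51/0.155 = 119.419; AUC_iv,0→∞ = 111.8275 + 119.419 = 231.2465 mcg/mL·hr
Trapezoidal AUC_0→17 (intramuscular injection):
  [0→1]: (0.00+40.14)/2 × 1 = 20.07
  [1→7]: (40.14+40.64)/2 × 6 = 242.34
  [7→13]: (40.64+16.62)/2 × 6 = 171.78
  [13→17]: (16.62+8.96)/2 × 4 = 51.16
  Sum = 485.35 mcg/mL·hr
intramuscular injection tail: 8.96/0.155 = 57.806; AUC_ev,0→∞ = 485.35 + 57.806 = 543.156 mcg/mL·hr
F = (AUC_ev/D_ev)/(AUC_iv/D_iv) = (543.156/800)/(231.2465/200) = 0.678945/1.1562325 = 0.5872

F = 0.587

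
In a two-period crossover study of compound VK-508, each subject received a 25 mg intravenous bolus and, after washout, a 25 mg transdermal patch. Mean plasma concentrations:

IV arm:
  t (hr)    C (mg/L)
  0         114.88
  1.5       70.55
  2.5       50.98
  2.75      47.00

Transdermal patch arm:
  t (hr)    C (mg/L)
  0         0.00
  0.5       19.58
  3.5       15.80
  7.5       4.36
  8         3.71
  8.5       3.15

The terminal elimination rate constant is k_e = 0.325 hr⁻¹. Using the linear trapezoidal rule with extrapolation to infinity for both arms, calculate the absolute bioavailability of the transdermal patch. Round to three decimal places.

Trapezoidal AUC_0→2.75 (IV):
  [0→1.5]: (114.88+70.55)/2 × 1.5 = 139.0725
  [1.5→2.5]: (70.55+50.98)/2 × 1 = 60.765
  [2.5→2.75]: (50.98+47.00)/2 × 0.25 = 12.2475
  Sum = 212.085 mg/L·hr
IV tail: 47.00/0.325 = 144.615; AUC_iv,0→∞ = 212.085 + 144.615 = 356.7 mg/L·hr
Trapezoidal AUC_0→8.5 (transdermal patch):
  [0→0.5]: (0.00+19.58)/2 × 0.5 = 4.895
  [0.5→3.5]: (19.58+15.80)/2 × 3 = 53.07
  [3.5→7.5]: (15.80+4.36)/2 × 4 = 40.32
  [7.5→8]: (4.36+3.71)/2 × 0.5 = 2.0175
  [8→8.5]: (3.71+3.15)/2 × 0.5 = 1.715
  Sum = 102.0175 mg/L·hr
transdermal patch tail: 3.15/0.325 = 9.692; AUC_ev,0→∞ = 102.0175 + 9.692 = 111.7095 mg/L·hr
F = (AUC_ev/D_ev)/(AUC_iv/D_iv) = (111.7095/25)/(356.7/25) = 4.46838/14.268 = 0.3132

F = 0.313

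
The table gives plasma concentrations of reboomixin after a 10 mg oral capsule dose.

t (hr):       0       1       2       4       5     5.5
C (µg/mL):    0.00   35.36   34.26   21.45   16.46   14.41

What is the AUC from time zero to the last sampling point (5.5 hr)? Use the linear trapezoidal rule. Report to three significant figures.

AUC = 135 µg/mL·hr

Trapezoidal AUC_0→5.5:
  [0→1]: (0.00+35.36)/2 × 1 = 17.68
  [1→2]: (35.36+34.26)/2 × 1 = 34.81
  [2→4]: (34.26+21.45)/2 × 2 = 55.71
  [4→5]: (21.45+16.46)/2 × 1 = 18.955
  [5→5.5]: (16.46+14.41)/2 × 0.5 = 7.7175
  Sum = 134.8725 µg/mL·hr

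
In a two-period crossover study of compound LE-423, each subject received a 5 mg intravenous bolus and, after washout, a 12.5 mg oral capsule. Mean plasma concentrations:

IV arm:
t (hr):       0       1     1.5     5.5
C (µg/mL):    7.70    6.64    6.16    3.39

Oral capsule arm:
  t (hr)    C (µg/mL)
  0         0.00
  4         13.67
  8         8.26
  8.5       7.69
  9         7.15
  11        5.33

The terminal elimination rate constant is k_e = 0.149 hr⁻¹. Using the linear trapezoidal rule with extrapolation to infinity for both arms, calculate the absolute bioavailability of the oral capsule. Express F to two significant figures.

Trapezoidal AUC_0→5.5 (IV):
  [0→1]: (7.70+6.64)/2 × 1 = 7.17
  [1→1.5]: (6.64+6.16)/2 × 0.5 = 3.2
  [1.5→5.5]: (6.16+3.39)/2 × 4 = 19.1
  Sum = 29.47 µg/mL·hr
IV tail: 3.39/0.149 = 22.752; AUC_iv,0→∞ = 29.47 + 22.752 = 52.222 µg/mL·hr
Trapezoidal AUC_0→11 (oral capsule):
  [0→4]: (0.00+13.67)/2 × 4 = 27.34
  [4→8]: (13.67+8.26)/2 × 4 = 43.86
  [8→8.5]: (8.26+7.69)/2 × 0.5 = 3.9875
  [8.5→9]: (7.69+7.15)/2 × 0.5 = 3.71
  [9→11]: (7.15+5.33)/2 × 2 = 12.48
  Sum = 91.3775 µg/mL·hr
oral capsule tail: 5.33/0.149 = 35.772; AUC_ev,0→∞ = 91.3775 + 35.772 = 127.1495 µg/mL·hr
F = (AUC_ev/D_ev)/(AUC_iv/D_iv) = (127.1495/12.5)/(52.222/5) = 10.17196/10.4444 = 0.9739

F = 0.97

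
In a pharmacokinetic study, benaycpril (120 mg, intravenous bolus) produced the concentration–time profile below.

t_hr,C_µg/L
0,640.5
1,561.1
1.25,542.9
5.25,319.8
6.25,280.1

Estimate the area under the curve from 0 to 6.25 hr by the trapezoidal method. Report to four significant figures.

Trapezoidal AUC_0→6.25:
  [0→1]: (640.5+561.1)/2 × 1 = 600.8
  [1→1.25]: (561.1+542.9)/2 × 0.25 = 138.0
  [1.25→5.25]: (542.9+319.8)/2 × 4 = 1725.4
  [5.25→6.25]: (319.8+280.1)/2 × 1 = 299.95
  Sum = 2764.15 µg/L·hr

AUC = 2764 µg/L·hr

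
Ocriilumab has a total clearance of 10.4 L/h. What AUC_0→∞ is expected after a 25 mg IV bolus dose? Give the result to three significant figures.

AUC = 2.40 mg/L·h

AUC_0→∞ = Dose_iv / CL
        = 25 / 10.4 = 2.40385 mg/L·h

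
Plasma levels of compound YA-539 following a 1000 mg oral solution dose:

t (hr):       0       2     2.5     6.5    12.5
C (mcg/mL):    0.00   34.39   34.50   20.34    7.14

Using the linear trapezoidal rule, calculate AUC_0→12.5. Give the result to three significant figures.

AUC = 244 mcg/mL·hr

Trapezoidal AUC_0→12.5:
  [0→2]: (0.00+34.39)/2 × 2 = 34.39
  [2→2.5]: (34.39+34.50)/2 × 0.5 = 17.2225
  [2.5→6.5]: (34.50+20.34)/2 × 4 = 109.68
  [6.5→12.5]: (20.34+7.14)/2 × 6 = 82.44
  Sum = 243.7325 mcg/mL·hr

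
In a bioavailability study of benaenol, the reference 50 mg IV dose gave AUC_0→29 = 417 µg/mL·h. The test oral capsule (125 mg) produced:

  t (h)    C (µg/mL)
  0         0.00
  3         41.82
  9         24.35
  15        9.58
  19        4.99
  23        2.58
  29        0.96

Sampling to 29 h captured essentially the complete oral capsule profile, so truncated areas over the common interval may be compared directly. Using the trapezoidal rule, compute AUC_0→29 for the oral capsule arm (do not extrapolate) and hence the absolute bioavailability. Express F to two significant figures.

F = 0.40

Trapezoidal AUC_0→29 (oral capsule):
  [0→3]: (0.00+41.82)/2 × 3 = 62.73
  [3→9]: (41.82+24.35)/2 × 6 = 198.51
  [9→15]: (24.35+9.58)/2 × 6 = 101.79
  [15→19]: (9.58+4.99)/2 × 4 = 29.14
  [19→23]: (4.99+2.58)/2 × 4 = 15.14
  [23→29]: (2.58+0.96)/2 × 6 = 10.62
  Sum = 417.93 µg/mL·h
F = (AUC_ev/D_ev)/(AUC_iv/D_iv) = (417.93/125)/(417/50) = 3.34344/8.34 = 0.4009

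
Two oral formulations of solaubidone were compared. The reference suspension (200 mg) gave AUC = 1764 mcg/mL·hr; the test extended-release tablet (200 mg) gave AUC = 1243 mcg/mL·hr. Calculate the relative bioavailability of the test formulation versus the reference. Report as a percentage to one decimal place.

F_rel = 70.5%

F_rel = (AUC_test/D_test) / (AUC_ref/D_ref)
      = (1243/200) / (1764/200)
      = 6.215 / 8.82 = 0.7046 = 70.46%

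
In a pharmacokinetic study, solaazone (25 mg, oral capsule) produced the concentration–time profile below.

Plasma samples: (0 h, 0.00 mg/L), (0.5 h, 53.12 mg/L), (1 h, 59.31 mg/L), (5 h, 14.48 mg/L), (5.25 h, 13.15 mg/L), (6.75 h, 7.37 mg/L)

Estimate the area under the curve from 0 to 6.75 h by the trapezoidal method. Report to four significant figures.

AUC = 207.8 mg/L·h

Trapezoidal AUC_0→6.75:
  [0→0.5]: (0.00+53.12)/2 × 0.5 = 13.28
  [0.5→1]: (53.12+59.31)/2 × 0.5 = 28.1075
  [1→5]: (59.31+14.48)/2 × 4 = 147.58
  [5→5.25]: (14.48+13.15)/2 × 0.25 = 3.45375
  [5.25→6.75]: (13.15+7.37)/2 × 1.5 = 15.39
  Sum = 207.81125 mg/L·h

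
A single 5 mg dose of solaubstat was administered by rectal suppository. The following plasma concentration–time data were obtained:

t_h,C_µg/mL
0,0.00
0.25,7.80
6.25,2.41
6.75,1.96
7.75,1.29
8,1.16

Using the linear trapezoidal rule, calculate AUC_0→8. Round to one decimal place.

AUC = 34.6 µg/mL·h

Trapezoidal AUC_0→8:
  [0→0.25]: (0.00+7.80)/2 × 0.25 = 0.975
  [0.25→6.25]: (7.80+2.41)/2 × 6 = 30.63
  [6.25→6.75]: (2.41+1.96)/2 × 0.5 = 1.0925
  [6.75→7.75]: (1.96+1.29)/2 × 1 = 1.625
  [7.75→8]: (1.29+1.16)/2 × 0.25 = 0.30625
  Sum = 34.62875 µg/mL·h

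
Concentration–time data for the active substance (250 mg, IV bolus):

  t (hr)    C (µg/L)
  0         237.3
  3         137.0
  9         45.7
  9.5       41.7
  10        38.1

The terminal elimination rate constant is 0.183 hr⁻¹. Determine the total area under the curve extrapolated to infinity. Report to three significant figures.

Trapezoidal AUC_0→10:
  [0→3]: (237.3+137.0)/2 × 3 = 561.45
  [3→9]: (137.0+45.7)/2 × 6 = 548.1
  [9→9.5]: (45.7+41.7)/2 × 0.5 = 21.85
  [9.5→10]: (41.7+38.1)/2 × 0.5 = 19.95
  Sum = 1151.35 µg/L·hr
Extrapolated tail: C_last / k_e = 38.1 / 0.183 = 208.197
AUC_0→∞ = 1151.35 + 208.197 = 1359.547 µg/L·hr

AUC = 1360 µg/L·hr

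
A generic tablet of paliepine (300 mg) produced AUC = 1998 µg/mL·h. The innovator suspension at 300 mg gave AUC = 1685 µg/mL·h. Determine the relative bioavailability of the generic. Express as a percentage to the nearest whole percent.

F_rel = (AUC_test/D_test) / (AUC_ref/D_ref)
      = (1998/300) / (1685/300)
      = 6.66 / 5.61667 = 1.1858 = 118.58%

F_rel = 119%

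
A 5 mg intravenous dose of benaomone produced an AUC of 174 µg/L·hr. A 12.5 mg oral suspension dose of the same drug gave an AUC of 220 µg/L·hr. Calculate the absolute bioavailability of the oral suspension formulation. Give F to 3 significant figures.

F = 0.506

F = (AUC_ev / D_ev) / (AUC_iv / D_iv)
  = (220/12.5) / (174/5)
  = 17.6 / 34.8 = 0.5057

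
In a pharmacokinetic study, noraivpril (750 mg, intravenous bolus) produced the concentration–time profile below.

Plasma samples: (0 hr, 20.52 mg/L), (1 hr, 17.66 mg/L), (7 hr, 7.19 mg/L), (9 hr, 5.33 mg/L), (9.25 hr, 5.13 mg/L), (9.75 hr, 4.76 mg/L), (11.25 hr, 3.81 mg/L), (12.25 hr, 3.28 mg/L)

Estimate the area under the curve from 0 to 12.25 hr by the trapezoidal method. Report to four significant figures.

AUC = 119.9 mg/L·hr

Trapezoidal AUC_0→12.25:
  [0→1]: (20.52+17.66)/2 × 1 = 19.09
  [1→7]: (17.66+7.19)/2 × 6 = 74.55
  [7→9]: (7.19+5.33)/2 × 2 = 12.52
  [9→9.25]: (5.33+5.13)/2 × 0.25 = 1.3075
  [9.25→9.75]: (5.13+4.76)/2 × 0.5 = 2.4725
  [9.75→11.25]: (4.76+3.81)/2 × 1.5 = 6.4275
  [11.25→12.25]: (3.81+3.28)/2 × 1 = 3.545
  Sum = 119.9125 mg/L·hr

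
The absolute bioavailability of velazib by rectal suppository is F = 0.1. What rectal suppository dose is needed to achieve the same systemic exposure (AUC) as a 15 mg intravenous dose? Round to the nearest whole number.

For equal systemic exposure: F × D_ev = D_iv
D_ev = D_iv / F = 15 / 0.1 = 150 mg

D_rectal = 150 mg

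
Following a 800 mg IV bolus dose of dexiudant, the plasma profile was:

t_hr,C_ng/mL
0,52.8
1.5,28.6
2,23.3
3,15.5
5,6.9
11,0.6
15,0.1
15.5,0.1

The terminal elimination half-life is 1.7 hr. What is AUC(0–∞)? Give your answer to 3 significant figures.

AUC = 140 ng/mL·hr

Trapezoidal AUC_0→15.5:
  [0→1.5]: (52.8+28.6)/2 × 1.5 = 61.05
  [1.5→2]: (28.6+23.3)/2 × 0.5 = 12.975
  [2→3]: (23.3+15.5)/2 × 1 = 19.4
  [3→5]: (15.5+6.9)/2 × 2 = 22.4
  [5→11]: (6.9+0.6)/2 × 6 = 22.5
  [11→15]: (0.6+0.1)/2 × 4 = 1.4
  [15→15.5]: (0.1+0.1)/2 × 0.5 = 0.05
  Sum = 139.775 ng/mL·hr
k_e = ln2 / t½ = 0.693147 / 1.7 = 0.4077 hr^-1
Extrapolated tail: C_last / k_e = 0.1 / 0.4077 = 0.245
AUC_0→∞ = 139.775 + 0.245 = 140.02 ng/mL·hr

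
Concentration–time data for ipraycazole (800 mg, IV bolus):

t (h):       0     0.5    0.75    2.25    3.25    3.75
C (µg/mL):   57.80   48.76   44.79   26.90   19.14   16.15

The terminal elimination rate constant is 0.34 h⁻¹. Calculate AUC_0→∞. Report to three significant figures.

Trapezoidal AUC_0→3.75:
  [0→0.5]: (57.80+48.76)/2 × 0.5 = 26.64
  [0.5→0.75]: (48.76+44.79)/2 × 0.25 = 11.69375
  [0.75→2.25]: (44.79+26.90)/2 × 1.5 = 53.7675
  [2.25→3.25]: (26.90+19.14)/2 × 1 = 23.02
  [3.25→3.75]: (19.14+16.15)/2 × 0.5 = 8.8225
  Sum = 123.94375 µg/mL·h
Extrapolated tail: C_last / k_e = 16.15 / 0.34 = 47.500
AUC_0→∞ = 123.94375 + 47.500 = 171.44375 µg/mL·h

AUC = 171 µg/mL·h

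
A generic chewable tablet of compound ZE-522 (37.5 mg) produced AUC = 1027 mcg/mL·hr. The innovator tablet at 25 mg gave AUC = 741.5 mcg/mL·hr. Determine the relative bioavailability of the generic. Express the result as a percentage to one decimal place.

F_rel = 92.3%

F_rel = (AUC_test/D_test) / (AUC_ref/D_ref)
      = (1027/37.5) / (741.5/25)
      = 27.3867 / 29.66 = 0.9234 = 92.34%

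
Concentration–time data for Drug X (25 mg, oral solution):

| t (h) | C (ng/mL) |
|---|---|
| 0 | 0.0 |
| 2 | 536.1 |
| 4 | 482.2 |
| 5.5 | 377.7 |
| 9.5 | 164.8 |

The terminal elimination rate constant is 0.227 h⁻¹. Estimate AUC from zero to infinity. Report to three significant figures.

AUC = 4010 ng/mL·h

Trapezoidal AUC_0→9.5:
  [0→2]: (0.0+536.1)/2 × 2 = 536.1
  [2→4]: (536.1+482.2)/2 × 2 = 1018.3
  [4→5.5]: (482.2+377.7)/2 × 1.5 = 644.925
  [5.5→9.5]: (377.7+164.8)/2 × 4 = 1085.0
  Sum = 3284.325 ng/mL·h
Extrapolated tail: C_last / k_e = 164.8 / 0.227 = 725.991
AUC_0→∞ = 3284.325 + 725.991 = 4010.316 ng/mL·h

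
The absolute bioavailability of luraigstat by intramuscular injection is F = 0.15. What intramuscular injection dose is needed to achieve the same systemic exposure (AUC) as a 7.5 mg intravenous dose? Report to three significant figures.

For equal systemic exposure: F × D_ev = D_iv
D_ev = D_iv / F = 7.5 / 0.15 = 50 mg

D_intramuscular = 50.0 mg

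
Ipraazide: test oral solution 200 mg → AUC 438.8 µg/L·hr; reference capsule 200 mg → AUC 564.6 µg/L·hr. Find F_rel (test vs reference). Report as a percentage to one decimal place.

F_rel = (AUC_test/D_test) / (AUC_ref/D_ref)
      = (438.8/200) / (564.6/200)
      = 2.194 / 2.823 = 0.7772 = 77.72%

F_rel = 77.7%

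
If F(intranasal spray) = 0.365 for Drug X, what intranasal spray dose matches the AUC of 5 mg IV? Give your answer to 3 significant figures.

D_intranasal = 13.7 mg

For equal systemic exposure: F × D_ev = D_iv
D_ev = D_iv / F = 5 / 0.365 = 13.6986 mg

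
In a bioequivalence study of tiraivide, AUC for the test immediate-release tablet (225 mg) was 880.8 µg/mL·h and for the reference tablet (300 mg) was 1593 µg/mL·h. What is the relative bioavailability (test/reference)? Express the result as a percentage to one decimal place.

F_rel = 73.7%

F_rel = (AUC_test/D_test) / (AUC_ref/D_ref)
      = (880.8/225) / (1593/300)
      = 3.91467 / 5.31 = 0.7372 = 73.72%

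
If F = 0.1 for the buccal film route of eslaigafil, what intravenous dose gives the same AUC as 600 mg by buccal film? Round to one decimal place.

D_iv = 60.0 mg

Systemic exposure from an extravascular dose = F × D_ev, so the equivalent IV dose is F × D_ev.
D_iv = F × D_ev = 0.1 × 600 = 60 mg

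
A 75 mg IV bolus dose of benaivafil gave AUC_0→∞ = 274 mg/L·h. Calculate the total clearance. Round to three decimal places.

CL = 0.274 L/h

CL = Dose_iv / AUC_0→∞
   = 75 / 274 = 0.273723 L/h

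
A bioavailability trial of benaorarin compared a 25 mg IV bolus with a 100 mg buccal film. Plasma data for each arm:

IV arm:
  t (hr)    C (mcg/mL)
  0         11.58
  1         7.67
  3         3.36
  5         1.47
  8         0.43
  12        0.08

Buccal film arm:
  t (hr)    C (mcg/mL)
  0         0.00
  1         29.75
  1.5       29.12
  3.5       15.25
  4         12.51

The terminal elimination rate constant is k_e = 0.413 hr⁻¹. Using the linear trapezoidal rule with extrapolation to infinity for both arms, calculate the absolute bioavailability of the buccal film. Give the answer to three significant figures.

F = 0.941

Trapezoidal AUC_0→12 (IV):
  [0→1]: (11.58+7.67)/2 × 1 = 9.625
  [1→3]: (7.67+3.36)/2 × 2 = 11.03
  [3→5]: (3.36+1.47)/2 × 2 = 4.83
  [5→8]: (1.47+0.43)/2 × 3 = 2.85
  [8→12]: (0.43+0.08)/2 × 4 = 1.02
  Sum = 29.355 mcg/mL·hr
IV tail: 0.08/0.413 = 0.194; AUC_iv,0→∞ = 29.355 + 0.194 = 29.549 mcg/mL·hr
Trapezoidal AUC_0→4 (buccal film):
  [0→1]: (0.00+29.75)/2 × 1 = 14.875
  [1→1.5]: (29.75+29.12)/2 × 0.5 = 14.7175
  [1.5→3.5]: (29.12+15.25)/2 × 2 = 44.37
  [3.5→4]: (15.25+12.51)/2 × 0.5 = 6.94
  Sum = 80.9025 mcg/mL·hr
buccal film tail: 12.51/0.413 = 30.291; AUC_ev,0→∞ = 80.9025 + 30.291 = 111.1935 mcg/mL·hr
F = (AUC_ev/D_ev)/(AUC_iv/D_iv) = (111.1935/100)/(29.549/25) = 1.111935/1.18196 = 0.9408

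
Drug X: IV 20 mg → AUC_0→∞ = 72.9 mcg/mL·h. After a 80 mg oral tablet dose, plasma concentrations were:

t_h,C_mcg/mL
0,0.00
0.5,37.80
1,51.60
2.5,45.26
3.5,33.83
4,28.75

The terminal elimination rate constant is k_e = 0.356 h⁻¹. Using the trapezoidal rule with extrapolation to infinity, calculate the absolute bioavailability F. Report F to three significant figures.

Trapezoidal AUC_0→4 (oral tablet):
  [0→0.5]: (0.00+37.80)/2 × 0.5 = 9.45
  [0.5→1]: (37.80+51.60)/2 × 0.5 = 22.35
  [1→2.5]: (51.60+45.26)/2 × 1.5 = 72.645
  [2.5→3.5]: (45.26+33.83)/2 × 1 = 39.545
  [3.5→4]: (33.83+28.75)/2 × 0.5 = 15.645
  Sum = 159.635 mcg/mL·h
Tail: C_last/k_e = 28.75/0.356 = 80.758
AUC_0→∞ (oral tablet) = 159.635 + 80.758 = 240.393 mcg/mL·h
F = (AUC_ev/D_ev)/(AUC_iv/D_iv) = (240.393/80)/(72.9/20) = 3.0049125/3.645 = 0.8244

F = 0.824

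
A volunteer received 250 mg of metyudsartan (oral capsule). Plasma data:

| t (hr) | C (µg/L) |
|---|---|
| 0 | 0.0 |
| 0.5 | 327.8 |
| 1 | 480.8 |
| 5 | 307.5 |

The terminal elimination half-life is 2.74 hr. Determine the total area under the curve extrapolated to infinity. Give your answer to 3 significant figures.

Trapezoidal AUC_0→5:
  [0→0.5]: (0.0+327.8)/2 × 0.5 = 81.95
  [0.5→1]: (327.8+480.8)/2 × 0.5 = 202.15
  [1→5]: (480.8+307.5)/2 × 4 = 1576.6
  Sum = 1860.7 µg/L·hr
k_e = ln2 / t½ = 0.693147 / 2.74 = 0.2530 hr^-1
Extrapolated tail: C_last / k_e = 307.5 / 0.253 = 1215.415
AUC_0→∞ = 1860.7 + 1215.415 = 3076.115 µg/L·hr

AUC = 3080 µg/L·hr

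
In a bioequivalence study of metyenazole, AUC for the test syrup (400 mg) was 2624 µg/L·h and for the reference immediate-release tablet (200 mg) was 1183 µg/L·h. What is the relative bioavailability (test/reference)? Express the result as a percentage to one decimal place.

F_rel = 110.9%

F_rel = (AUC_test/D_test) / (AUC_ref/D_ref)
      = (2624/400) / (1183/200)
      = 6.56 / 5.915 = 1.1090 = 110.90%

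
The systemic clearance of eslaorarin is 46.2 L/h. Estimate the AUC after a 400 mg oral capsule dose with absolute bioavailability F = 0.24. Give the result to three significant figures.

AUC_0→∞ = F × Dose / CL
        = 0.24 × 400 / 46.2 = 2.07792 mg/L·h

AUC = 2.08 mg/L·h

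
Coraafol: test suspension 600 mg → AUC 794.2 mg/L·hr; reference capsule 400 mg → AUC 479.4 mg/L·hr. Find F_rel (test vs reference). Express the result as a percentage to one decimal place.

F_rel = (AUC_test/D_test) / (AUC_ref/D_ref)
      = (794.2/600) / (479.4/400)
      = 1.32367 / 1.1985 = 1.1044 = 110.44%

F_rel = 110.4%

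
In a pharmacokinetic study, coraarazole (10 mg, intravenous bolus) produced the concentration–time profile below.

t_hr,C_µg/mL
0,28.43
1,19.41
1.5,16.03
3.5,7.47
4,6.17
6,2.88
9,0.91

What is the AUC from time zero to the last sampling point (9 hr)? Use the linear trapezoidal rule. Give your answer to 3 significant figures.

Trapezoidal AUC_0→9:
  [0→1]: (28.43+19.41)/2 × 1 = 23.92
  [1→1.5]: (19.41+16.03)/2 × 0.5 = 8.86
  [1.5→3.5]: (16.03+7.47)/2 × 2 = 23.5
  [3.5→4]: (7.47+6.17)/2 × 0.5 = 3.41
  [4→6]: (6.17+2.88)/2 × 2 = 9.05
  [6→9]: (2.88+0.91)/2 × 3 = 5.685
  Sum = 74.425 µg/mL·hr

AUC = 74.4 µg/mL·hr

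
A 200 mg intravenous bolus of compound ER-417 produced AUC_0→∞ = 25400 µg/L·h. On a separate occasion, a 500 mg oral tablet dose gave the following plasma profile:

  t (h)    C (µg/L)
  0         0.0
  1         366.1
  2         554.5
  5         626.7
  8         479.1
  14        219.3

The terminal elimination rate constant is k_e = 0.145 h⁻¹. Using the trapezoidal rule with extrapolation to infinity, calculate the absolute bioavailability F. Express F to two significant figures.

F = 0.12

Trapezoidal AUC_0→14 (oral tablet):
  [0→1]: (0.0+366.1)/2 × 1 = 183.05
  [1→2]: (366.1+554.5)/2 × 1 = 460.3
  [2→5]: (554.5+626.7)/2 × 3 = 1771.8
  [5→8]: (626.7+479.1)/2 × 3 = 1658.7
  [8→14]: (479.1+219.3)/2 × 6 = 2095.2
  Sum = 6169.05 µg/L·h
Tail: C_last/k_e = 219.3/0.145 = 1512.414
AUC_0→∞ (oral tablet) = 6169.05 + 1512.414 = 7681.464 µg/L·h
F = (AUC_ev/D_ev)/(AUC_iv/D_iv) = (7681.464/500)/(25400/200) = 15.362928/127 = 0.1210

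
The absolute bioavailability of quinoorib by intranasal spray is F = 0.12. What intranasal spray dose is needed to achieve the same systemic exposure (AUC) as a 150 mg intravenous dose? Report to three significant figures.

For equal systemic exposure: F × D_ev = D_iv
D_ev = D_iv / F = 150 / 0.12 = 1250 mg

D_intranasal = 1250 mg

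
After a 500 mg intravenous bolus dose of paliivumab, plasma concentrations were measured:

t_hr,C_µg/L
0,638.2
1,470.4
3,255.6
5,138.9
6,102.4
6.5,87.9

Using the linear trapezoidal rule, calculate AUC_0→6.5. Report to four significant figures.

AUC = 1843 µg/L·hr

Trapezoidal AUC_0→6.5:
  [0→1]: (638.2+470.4)/2 × 1 = 554.3
  [1→3]: (470.4+255.6)/2 × 2 = 726.0
  [3→5]: (255.6+138.9)/2 × 2 = 394.5
  [5→6]: (138.9+102.4)/2 × 1 = 120.65
  [6→6.5]: (102.4+87.9)/2 × 0.5 = 47.575
  Sum = 1843.025 µg/L·hr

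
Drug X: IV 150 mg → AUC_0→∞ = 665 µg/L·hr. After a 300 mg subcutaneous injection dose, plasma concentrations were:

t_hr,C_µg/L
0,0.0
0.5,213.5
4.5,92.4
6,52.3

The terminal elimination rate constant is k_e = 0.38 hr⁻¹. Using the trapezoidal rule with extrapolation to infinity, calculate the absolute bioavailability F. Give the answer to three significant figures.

F = 0.685

Trapezoidal AUC_0→6 (subcutaneous injection):
  [0→0.5]: (0.0+213.5)/2 × 0.5 = 53.375
  [0.5→4.5]: (213.5+92.4)/2 × 4 = 611.8
  [4.5→6]: (92.4+52.3)/2 × 1.5 = 108.525
  Sum = 773.7 µg/L·hr
Tail: C_last/k_e = 52.3/0.38 = 137.632
AUC_0→∞ (subcutaneous injection) = 773.7 + 137.632 = 911.332 µg/L·hr
F = (AUC_ev/D_ev)/(AUC_iv/D_iv) = (911.332/300)/(665/150) = 3.03777/4.43333 = 0.6852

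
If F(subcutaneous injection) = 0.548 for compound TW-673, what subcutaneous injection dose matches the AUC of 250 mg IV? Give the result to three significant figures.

For equal systemic exposure: F × D_ev = D_iv
D_ev = D_iv / F = 250 / 0.548 = 456.204 mg

D_subcutaneous = 456 mg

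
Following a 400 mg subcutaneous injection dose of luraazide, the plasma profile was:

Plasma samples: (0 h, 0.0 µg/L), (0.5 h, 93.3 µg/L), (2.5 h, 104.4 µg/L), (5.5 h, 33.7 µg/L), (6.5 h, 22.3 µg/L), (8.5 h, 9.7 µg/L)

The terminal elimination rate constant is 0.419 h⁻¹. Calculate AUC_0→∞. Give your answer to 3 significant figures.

AUC = 511 µg/L·h

Trapezoidal AUC_0→8.5:
  [0→0.5]: (0.0+93.3)/2 × 0.5 = 23.325
  [0.5→2.5]: (93.3+104.4)/2 × 2 = 197.7
  [2.5→5.5]: (104.4+33.7)/2 × 3 = 207.15
  [5.5→6.5]: (33.7+22.3)/2 × 1 = 28.0
  [6.5→8.5]: (22.3+9.7)/2 × 2 = 32.0
  Sum = 488.175 µg/L·h
Extrapolated tail: C_last / k_e = 9.7 / 0.419 = 23.150
AUC_0→∞ = 488.175 + 23.150 = 511.325 µg/L·h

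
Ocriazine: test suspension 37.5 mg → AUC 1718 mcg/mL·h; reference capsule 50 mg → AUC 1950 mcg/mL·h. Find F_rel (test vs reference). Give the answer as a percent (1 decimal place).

F_rel = (AUC_test/D_test) / (AUC_ref/D_ref)
      = (1718/37.5) / (1950/50)
      = 45.8133 / 39 = 1.1747 = 117.47%

F_rel = 117.5%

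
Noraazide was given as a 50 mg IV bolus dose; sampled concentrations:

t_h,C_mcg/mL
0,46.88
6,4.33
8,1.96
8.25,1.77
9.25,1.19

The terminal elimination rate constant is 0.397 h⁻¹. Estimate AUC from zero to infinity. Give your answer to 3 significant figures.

Trapezoidal AUC_0→9.25:
  [0→6]: (46.88+4.33)/2 × 6 = 153.63
  [6→8]: (4.33+1.96)/2 × 2 = 6.29
  [8→8.25]: (1.96+1.77)/2 × 0.25 = 0.46625
  [8.25→9.25]: (1.77+1.19)/2 × 1 = 1.48
  Sum = 161.86625 mcg/mL·h
Extrapolated tail: C_last / k_e = 1.19 / 0.397 = 2.997
AUC_0→∞ = 161.86625 + 2.997 = 164.86325 mcg/mL·h

AUC = 165 mcg/mL·h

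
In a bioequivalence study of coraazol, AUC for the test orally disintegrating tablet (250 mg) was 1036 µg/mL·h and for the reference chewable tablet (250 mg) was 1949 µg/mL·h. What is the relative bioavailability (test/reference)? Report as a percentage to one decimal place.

F_rel = 53.2%

F_rel = (AUC_test/D_test) / (AUC_ref/D_ref)
      = (1036/250) / (1949/250)
      = 4.144 / 7.796 = 0.5316 = 53.16%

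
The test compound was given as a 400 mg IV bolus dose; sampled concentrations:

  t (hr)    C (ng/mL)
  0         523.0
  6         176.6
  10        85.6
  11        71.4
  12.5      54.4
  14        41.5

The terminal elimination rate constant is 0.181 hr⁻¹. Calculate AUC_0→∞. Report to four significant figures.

Trapezoidal AUC_0→14:
  [0→6]: (523.0+176.6)/2 × 6 = 2098.8
  [6→10]: (176.6+85.6)/2 × 4 = 524.4
  [10→11]: (85.6+71.4)/2 × 1 = 78.5
  [11→12.5]: (71.4+54.4)/2 × 1.5 = 94.35
  [12.5→14]: (54.4+41.5)/2 × 1.5 = 71.925
  Sum = 2867.975 ng/mL·hr
Extrapolated tail: C_last / k_e = 41.5 / 0.181 = 229.282
AUC_0→∞ = 2867.975 + 229.282 = 3097.257 ng/mL·hr

AUC = 3097 ng/mL·hr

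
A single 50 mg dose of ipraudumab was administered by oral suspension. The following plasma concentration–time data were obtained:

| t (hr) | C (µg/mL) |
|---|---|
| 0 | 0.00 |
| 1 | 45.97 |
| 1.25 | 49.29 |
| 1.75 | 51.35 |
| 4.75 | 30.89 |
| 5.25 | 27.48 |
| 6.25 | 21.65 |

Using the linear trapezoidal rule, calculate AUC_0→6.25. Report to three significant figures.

AUC = 223 µg/mL·hr

Trapezoidal AUC_0→6.25:
  [0→1]: (0.00+45.97)/2 × 1 = 22.985
  [1→1.25]: (45.97+49.29)/2 × 0.25 = 11.9075
  [1.25→1.75]: (49.29+51.35)/2 × 0.5 = 25.16
  [1.75→4.75]: (51.35+30.89)/2 × 3 = 123.36
  [4.75→5.25]: (30.89+27.48)/2 × 0.5 = 14.5925
  [5.25→6.25]: (27.48+21.65)/2 × 1 = 24.565
  Sum = 222.57 µg/mL·hr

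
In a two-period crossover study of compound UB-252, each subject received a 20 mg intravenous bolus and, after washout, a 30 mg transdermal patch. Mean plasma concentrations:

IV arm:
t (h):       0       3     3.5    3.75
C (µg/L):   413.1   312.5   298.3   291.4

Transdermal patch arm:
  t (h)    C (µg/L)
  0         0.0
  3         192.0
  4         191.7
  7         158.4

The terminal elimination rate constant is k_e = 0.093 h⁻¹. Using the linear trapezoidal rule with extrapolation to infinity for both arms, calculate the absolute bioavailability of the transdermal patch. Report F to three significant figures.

Trapezoidal AUC_0→3.75 (IV):
  [0→3]: (413.1+312.5)/2 × 3 = 1088.4
  [3→3.5]: (312.5+298.3)/2 × 0.5 = 152.7
  [3.5→3.75]: (298.3+291.4)/2 × 0.25 = 73.7125
  Sum = 1314.8125 µg/L·h
IV tail: 291.4/0.093 = 3133.333; AUC_iv,0→∞ = 1314.8125 + 3133.333 = 4448.1455 µg/L·h
Trapezoidal AUC_0→7 (transdermal patch):
  [0→3]: (0.0+192.0)/2 × 3 = 288.0
  [3→4]: (192.0+191.7)/2 × 1 = 191.85
  [4→7]: (191.7+158.4)/2 × 3 = 525.15
  Sum = 1005.0 µg/L·h
transdermal patch tail: 158.4/0.093 = 1703.226; AUC_ev,0→∞ = 1005.0 + 1703.226 = 2708.226 µg/L·h
F = (AUC_ev/D_ev)/(AUC_iv/D_iv) = (2708.226/30)/(4448.1455/20) = 90.2742/222.407 = 0.4059

F = 0.406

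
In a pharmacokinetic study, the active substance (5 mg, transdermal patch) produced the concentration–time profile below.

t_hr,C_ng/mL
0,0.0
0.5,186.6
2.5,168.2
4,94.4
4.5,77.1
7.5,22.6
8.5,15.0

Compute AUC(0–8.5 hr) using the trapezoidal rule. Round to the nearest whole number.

AUC = 810 ng/mL·hr

Trapezoidal AUC_0→8.5:
  [0→0.5]: (0.0+186.6)/2 × 0.5 = 46.65
  [0.5→2.5]: (186.6+168.2)/2 × 2 = 354.8
  [2.5→4]: (168.2+94.4)/2 × 1.5 = 196.95
  [4→4.5]: (94.4+77.1)/2 × 0.5 = 42.875
  [4.5→7.5]: (77.1+22.6)/2 × 3 = 149.55
  [7.5→8.5]: (22.6+15.0)/2 × 1 = 18.8
  Sum = 809.625 ng/mL·hr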